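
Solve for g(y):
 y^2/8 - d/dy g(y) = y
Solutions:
 g(y) = C1 + y^3/24 - y^2/2


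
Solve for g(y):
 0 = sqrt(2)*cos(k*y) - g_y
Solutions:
 g(y) = C1 + sqrt(2)*sin(k*y)/k


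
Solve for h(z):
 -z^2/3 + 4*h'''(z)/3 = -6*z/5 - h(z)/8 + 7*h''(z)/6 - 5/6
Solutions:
 h(z) = C1*exp(z/2) + C2*exp(z*(3 - sqrt(57))/16) + C3*exp(z*(3 + sqrt(57))/16) + 8*z^2/3 - 48*z/5 + 388/9


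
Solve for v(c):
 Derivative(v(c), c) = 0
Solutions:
 v(c) = C1


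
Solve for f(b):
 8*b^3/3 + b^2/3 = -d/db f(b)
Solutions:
 f(b) = C1 - 2*b^4/3 - b^3/9


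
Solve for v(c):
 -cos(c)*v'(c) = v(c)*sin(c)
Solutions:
 v(c) = C1*cos(c)


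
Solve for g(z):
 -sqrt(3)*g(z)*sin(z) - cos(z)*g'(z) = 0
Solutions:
 g(z) = C1*cos(z)^(sqrt(3))


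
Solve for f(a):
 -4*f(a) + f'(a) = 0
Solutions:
 f(a) = C1*exp(4*a)


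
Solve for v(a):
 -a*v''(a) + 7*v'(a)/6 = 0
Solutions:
 v(a) = C1 + C2*a^(13/6)


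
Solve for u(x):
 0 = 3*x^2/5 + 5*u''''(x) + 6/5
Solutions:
 u(x) = C1 + C2*x + C3*x^2 + C4*x^3 - x^6/3000 - x^4/100


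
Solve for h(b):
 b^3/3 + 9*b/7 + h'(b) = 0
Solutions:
 h(b) = C1 - b^4/12 - 9*b^2/14


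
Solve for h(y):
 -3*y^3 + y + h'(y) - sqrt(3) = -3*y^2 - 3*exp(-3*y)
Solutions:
 h(y) = C1 + 3*y^4/4 - y^3 - y^2/2 + sqrt(3)*y + exp(-3*y)


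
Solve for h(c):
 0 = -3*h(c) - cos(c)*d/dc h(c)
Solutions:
 h(c) = C1*(sin(c) - 1)^(3/2)/(sin(c) + 1)^(3/2)


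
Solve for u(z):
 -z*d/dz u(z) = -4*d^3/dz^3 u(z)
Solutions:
 u(z) = C1 + Integral(C2*airyai(2^(1/3)*z/2) + C3*airybi(2^(1/3)*z/2), z)


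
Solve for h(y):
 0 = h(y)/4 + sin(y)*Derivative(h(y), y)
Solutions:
 h(y) = C1*(cos(y) + 1)^(1/8)/(cos(y) - 1)^(1/8)


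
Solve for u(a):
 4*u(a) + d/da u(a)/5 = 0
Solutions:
 u(a) = C1*exp(-20*a)


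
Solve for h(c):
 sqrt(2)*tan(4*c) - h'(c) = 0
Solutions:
 h(c) = C1 - sqrt(2)*log(cos(4*c))/4


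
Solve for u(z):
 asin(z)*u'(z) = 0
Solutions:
 u(z) = C1


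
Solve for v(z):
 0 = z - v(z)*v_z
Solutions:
 v(z) = -sqrt(C1 + z^2)
 v(z) = sqrt(C1 + z^2)


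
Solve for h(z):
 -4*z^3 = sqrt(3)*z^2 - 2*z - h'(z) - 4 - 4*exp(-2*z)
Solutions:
 h(z) = C1 + z^4 + sqrt(3)*z^3/3 - z^2 - 4*z + 2*exp(-2*z)


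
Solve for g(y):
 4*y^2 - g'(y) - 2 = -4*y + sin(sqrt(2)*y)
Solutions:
 g(y) = C1 + 4*y^3/3 + 2*y^2 - 2*y + sqrt(2)*cos(sqrt(2)*y)/2


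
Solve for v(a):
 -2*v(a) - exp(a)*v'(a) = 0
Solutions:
 v(a) = C1*exp(2*exp(-a))


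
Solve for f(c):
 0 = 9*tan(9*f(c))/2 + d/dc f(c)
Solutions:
 f(c) = -asin(C1*exp(-81*c/2))/9 + pi/9
 f(c) = asin(C1*exp(-81*c/2))/9


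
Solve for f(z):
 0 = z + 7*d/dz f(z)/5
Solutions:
 f(z) = C1 - 5*z^2/14


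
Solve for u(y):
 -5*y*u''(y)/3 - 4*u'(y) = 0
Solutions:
 u(y) = C1 + C2/y^(7/5)


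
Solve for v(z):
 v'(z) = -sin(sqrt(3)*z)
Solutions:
 v(z) = C1 + sqrt(3)*cos(sqrt(3)*z)/3


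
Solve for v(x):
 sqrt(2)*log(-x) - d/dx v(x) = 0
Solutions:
 v(x) = C1 + sqrt(2)*x*log(-x) - sqrt(2)*x


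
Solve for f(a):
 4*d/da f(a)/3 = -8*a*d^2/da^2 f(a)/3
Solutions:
 f(a) = C1 + C2*sqrt(a)


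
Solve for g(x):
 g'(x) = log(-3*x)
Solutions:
 g(x) = C1 + x*log(-x) + x*(-1 + log(3))


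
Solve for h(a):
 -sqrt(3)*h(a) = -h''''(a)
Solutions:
 h(a) = C1*exp(-3^(1/8)*a) + C2*exp(3^(1/8)*a) + C3*sin(3^(1/8)*a) + C4*cos(3^(1/8)*a)


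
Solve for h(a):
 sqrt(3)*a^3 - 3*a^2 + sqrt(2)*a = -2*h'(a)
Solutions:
 h(a) = C1 - sqrt(3)*a^4/8 + a^3/2 - sqrt(2)*a^2/4


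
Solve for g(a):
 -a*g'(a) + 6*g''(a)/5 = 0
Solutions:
 g(a) = C1 + C2*erfi(sqrt(15)*a/6)


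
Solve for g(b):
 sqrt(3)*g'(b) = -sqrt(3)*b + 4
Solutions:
 g(b) = C1 - b^2/2 + 4*sqrt(3)*b/3


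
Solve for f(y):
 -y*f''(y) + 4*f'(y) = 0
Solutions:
 f(y) = C1 + C2*y^5


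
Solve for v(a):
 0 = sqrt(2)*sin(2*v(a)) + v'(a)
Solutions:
 v(a) = pi - acos((-C1 - exp(4*sqrt(2)*a))/(C1 - exp(4*sqrt(2)*a)))/2
 v(a) = acos((-C1 - exp(4*sqrt(2)*a))/(C1 - exp(4*sqrt(2)*a)))/2


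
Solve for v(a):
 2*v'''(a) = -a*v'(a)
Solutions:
 v(a) = C1 + Integral(C2*airyai(-2^(2/3)*a/2) + C3*airybi(-2^(2/3)*a/2), a)


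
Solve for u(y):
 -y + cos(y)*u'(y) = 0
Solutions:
 u(y) = C1 + Integral(y/cos(y), y)


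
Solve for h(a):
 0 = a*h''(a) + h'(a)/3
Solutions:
 h(a) = C1 + C2*a^(2/3)


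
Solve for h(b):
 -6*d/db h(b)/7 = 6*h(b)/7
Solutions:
 h(b) = C1*exp(-b)


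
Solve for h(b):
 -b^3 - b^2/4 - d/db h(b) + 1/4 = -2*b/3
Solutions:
 h(b) = C1 - b^4/4 - b^3/12 + b^2/3 + b/4


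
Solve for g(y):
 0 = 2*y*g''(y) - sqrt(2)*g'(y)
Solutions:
 g(y) = C1 + C2*y^(sqrt(2)/2 + 1)


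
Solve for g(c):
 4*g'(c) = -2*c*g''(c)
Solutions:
 g(c) = C1 + C2/c


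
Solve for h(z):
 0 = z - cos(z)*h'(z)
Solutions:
 h(z) = C1 + Integral(z/cos(z), z)


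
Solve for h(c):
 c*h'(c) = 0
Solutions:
 h(c) = C1


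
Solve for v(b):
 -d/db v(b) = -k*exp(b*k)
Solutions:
 v(b) = C1 + exp(b*k)


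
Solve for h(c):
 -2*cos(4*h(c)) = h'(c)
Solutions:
 h(c) = -asin((C1 + exp(16*c))/(C1 - exp(16*c)))/4 + pi/4
 h(c) = asin((C1 + exp(16*c))/(C1 - exp(16*c)))/4


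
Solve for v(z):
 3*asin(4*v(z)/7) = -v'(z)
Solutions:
 Integral(1/asin(4*_y/7), (_y, v(z))) = C1 - 3*z


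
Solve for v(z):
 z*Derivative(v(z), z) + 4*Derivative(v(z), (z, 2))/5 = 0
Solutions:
 v(z) = C1 + C2*erf(sqrt(10)*z/4)


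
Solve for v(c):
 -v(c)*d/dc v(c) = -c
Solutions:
 v(c) = -sqrt(C1 + c^2)
 v(c) = sqrt(C1 + c^2)


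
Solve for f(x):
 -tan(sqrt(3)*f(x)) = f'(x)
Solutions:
 f(x) = sqrt(3)*(pi - asin(C1*exp(-sqrt(3)*x)))/3
 f(x) = sqrt(3)*asin(C1*exp(-sqrt(3)*x))/3


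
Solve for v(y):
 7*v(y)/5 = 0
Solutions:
 v(y) = 0


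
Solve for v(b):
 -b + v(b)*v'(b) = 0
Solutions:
 v(b) = -sqrt(C1 + b^2)
 v(b) = sqrt(C1 + b^2)


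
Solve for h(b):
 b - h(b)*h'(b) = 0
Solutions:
 h(b) = -sqrt(C1 + b^2)
 h(b) = sqrt(C1 + b^2)


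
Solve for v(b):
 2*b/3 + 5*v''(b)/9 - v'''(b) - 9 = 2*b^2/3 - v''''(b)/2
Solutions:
 v(b) = C1 + C2*b + b^4/10 + 13*b^3/25 + 2457*b^2/250 + (C3*sin(b/3) + C4*cos(b/3))*exp(b)


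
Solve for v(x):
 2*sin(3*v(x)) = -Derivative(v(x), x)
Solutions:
 v(x) = -acos((-C1 - exp(12*x))/(C1 - exp(12*x)))/3 + 2*pi/3
 v(x) = acos((-C1 - exp(12*x))/(C1 - exp(12*x)))/3


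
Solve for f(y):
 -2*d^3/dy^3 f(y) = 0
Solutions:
 f(y) = C1 + C2*y + C3*y^2


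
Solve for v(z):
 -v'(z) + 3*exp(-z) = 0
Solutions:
 v(z) = C1 - 3*exp(-z)


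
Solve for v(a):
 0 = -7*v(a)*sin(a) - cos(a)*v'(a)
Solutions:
 v(a) = C1*cos(a)^7


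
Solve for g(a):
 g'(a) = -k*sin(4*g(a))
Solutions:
 g(a) = -acos((-C1 - exp(8*a*k))/(C1 - exp(8*a*k)))/4 + pi/2
 g(a) = acos((-C1 - exp(8*a*k))/(C1 - exp(8*a*k)))/4


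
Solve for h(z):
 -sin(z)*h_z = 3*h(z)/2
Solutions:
 h(z) = C1*(cos(z) + 1)^(3/4)/(cos(z) - 1)^(3/4)


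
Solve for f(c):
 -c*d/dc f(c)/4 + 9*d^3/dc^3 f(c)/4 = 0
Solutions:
 f(c) = C1 + Integral(C2*airyai(3^(1/3)*c/3) + C3*airybi(3^(1/3)*c/3), c)


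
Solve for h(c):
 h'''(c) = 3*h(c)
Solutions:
 h(c) = C3*exp(3^(1/3)*c) + (C1*sin(3^(5/6)*c/2) + C2*cos(3^(5/6)*c/2))*exp(-3^(1/3)*c/2)


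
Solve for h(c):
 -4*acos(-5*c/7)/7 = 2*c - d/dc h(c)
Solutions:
 h(c) = C1 + c^2 + 4*c*acos(-5*c/7)/7 + 4*sqrt(49 - 25*c^2)/35


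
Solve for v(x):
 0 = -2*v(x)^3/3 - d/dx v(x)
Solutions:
 v(x) = -sqrt(6)*sqrt(-1/(C1 - 2*x))/2
 v(x) = sqrt(6)*sqrt(-1/(C1 - 2*x))/2


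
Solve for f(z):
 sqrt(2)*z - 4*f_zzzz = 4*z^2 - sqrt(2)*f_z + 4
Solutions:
 f(z) = C1 + C4*exp(sqrt(2)*z/2) + 2*sqrt(2)*z^3/3 - z^2/2 + 2*sqrt(2)*z + (C2*sin(sqrt(6)*z/4) + C3*cos(sqrt(6)*z/4))*exp(-sqrt(2)*z/4)


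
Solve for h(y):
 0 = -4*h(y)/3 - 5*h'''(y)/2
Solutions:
 h(y) = C3*exp(-2*15^(2/3)*y/15) + (C1*sin(3^(1/6)*5^(2/3)*y/5) + C2*cos(3^(1/6)*5^(2/3)*y/5))*exp(15^(2/3)*y/15)


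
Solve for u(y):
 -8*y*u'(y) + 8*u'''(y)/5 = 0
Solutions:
 u(y) = C1 + Integral(C2*airyai(5^(1/3)*y) + C3*airybi(5^(1/3)*y), y)


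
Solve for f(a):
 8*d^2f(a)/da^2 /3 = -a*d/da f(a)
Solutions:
 f(a) = C1 + C2*erf(sqrt(3)*a/4)


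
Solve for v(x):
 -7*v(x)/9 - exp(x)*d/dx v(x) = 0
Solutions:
 v(x) = C1*exp(7*exp(-x)/9)


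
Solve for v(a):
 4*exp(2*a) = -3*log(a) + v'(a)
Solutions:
 v(a) = C1 + 3*a*log(a) - 3*a + 2*exp(2*a)


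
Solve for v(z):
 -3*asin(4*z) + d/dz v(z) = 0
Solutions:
 v(z) = C1 + 3*z*asin(4*z) + 3*sqrt(1 - 16*z^2)/4


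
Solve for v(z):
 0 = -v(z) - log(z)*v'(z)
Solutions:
 v(z) = C1*exp(-li(z))


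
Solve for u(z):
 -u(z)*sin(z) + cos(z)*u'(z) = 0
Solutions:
 u(z) = C1/cos(z)


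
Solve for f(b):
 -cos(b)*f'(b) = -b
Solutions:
 f(b) = C1 + Integral(b/cos(b), b)


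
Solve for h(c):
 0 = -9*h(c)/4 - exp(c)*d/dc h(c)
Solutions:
 h(c) = C1*exp(9*exp(-c)/4)


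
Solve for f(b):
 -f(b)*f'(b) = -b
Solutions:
 f(b) = -sqrt(C1 + b^2)
 f(b) = sqrt(C1 + b^2)


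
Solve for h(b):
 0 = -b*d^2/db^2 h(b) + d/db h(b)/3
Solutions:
 h(b) = C1 + C2*b^(4/3)


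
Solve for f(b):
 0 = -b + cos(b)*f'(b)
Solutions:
 f(b) = C1 + Integral(b/cos(b), b)


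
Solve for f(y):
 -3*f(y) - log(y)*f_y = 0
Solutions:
 f(y) = C1*exp(-3*li(y))


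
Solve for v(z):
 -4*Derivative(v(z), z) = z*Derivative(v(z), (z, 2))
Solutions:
 v(z) = C1 + C2/z^3


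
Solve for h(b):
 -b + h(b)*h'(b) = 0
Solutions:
 h(b) = -sqrt(C1 + b^2)
 h(b) = sqrt(C1 + b^2)


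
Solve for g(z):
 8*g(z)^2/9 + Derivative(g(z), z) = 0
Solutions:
 g(z) = 9/(C1 + 8*z)


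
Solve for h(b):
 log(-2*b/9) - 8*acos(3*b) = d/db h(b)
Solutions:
 h(b) = C1 + b*log(-b) - 8*b*acos(3*b) - 2*b*log(3) - b + b*log(2) + 8*sqrt(1 - 9*b^2)/3


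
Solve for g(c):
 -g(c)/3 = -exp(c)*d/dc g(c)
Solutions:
 g(c) = C1*exp(-exp(-c)/3)


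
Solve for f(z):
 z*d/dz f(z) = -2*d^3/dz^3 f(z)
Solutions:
 f(z) = C1 + Integral(C2*airyai(-2^(2/3)*z/2) + C3*airybi(-2^(2/3)*z/2), z)


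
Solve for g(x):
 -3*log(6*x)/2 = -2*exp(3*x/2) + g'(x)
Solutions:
 g(x) = C1 - 3*x*log(x)/2 + 3*x*(1 - log(6))/2 + 4*exp(3*x/2)/3


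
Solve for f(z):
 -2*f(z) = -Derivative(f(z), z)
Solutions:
 f(z) = C1*exp(2*z)


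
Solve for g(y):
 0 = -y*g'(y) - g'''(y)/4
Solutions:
 g(y) = C1 + Integral(C2*airyai(-2^(2/3)*y) + C3*airybi(-2^(2/3)*y), y)


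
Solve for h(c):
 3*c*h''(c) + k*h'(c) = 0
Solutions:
 h(c) = C1 + c^(1 - re(k)/3)*(C2*sin(log(c)*Abs(im(k))/3) + C3*cos(log(c)*im(k)/3))


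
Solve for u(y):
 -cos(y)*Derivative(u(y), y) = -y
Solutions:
 u(y) = C1 + Integral(y/cos(y), y)


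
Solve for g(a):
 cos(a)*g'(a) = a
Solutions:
 g(a) = C1 + Integral(a/cos(a), a)


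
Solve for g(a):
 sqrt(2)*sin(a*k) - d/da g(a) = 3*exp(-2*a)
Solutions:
 g(a) = C1 + 3*exp(-2*a)/2 - sqrt(2)*cos(a*k)/k


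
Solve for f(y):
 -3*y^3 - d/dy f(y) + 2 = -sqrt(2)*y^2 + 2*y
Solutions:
 f(y) = C1 - 3*y^4/4 + sqrt(2)*y^3/3 - y^2 + 2*y


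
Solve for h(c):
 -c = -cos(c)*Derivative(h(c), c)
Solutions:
 h(c) = C1 + Integral(c/cos(c), c)


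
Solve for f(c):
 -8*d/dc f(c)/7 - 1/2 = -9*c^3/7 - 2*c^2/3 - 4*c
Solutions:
 f(c) = C1 + 9*c^4/32 + 7*c^3/36 + 7*c^2/4 - 7*c/16


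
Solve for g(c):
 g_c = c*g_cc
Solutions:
 g(c) = C1 + C2*c^2


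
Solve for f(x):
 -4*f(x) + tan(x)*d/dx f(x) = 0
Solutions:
 f(x) = C1*sin(x)^4


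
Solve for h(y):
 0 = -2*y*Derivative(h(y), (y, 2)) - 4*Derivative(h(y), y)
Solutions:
 h(y) = C1 + C2/y


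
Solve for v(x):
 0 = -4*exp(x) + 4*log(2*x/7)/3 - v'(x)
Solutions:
 v(x) = C1 + 4*x*log(x)/3 + 4*x*(-log(7) - 1 + log(2))/3 - 4*exp(x)


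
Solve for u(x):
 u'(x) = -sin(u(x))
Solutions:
 u(x) = -acos((-C1 - exp(2*x))/(C1 - exp(2*x))) + 2*pi
 u(x) = acos((-C1 - exp(2*x))/(C1 - exp(2*x)))


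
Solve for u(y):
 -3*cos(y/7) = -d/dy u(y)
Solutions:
 u(y) = C1 + 21*sin(y/7)


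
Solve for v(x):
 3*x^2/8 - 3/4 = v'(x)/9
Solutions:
 v(x) = C1 + 9*x^3/8 - 27*x/4


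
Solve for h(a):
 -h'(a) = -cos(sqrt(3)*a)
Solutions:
 h(a) = C1 + sqrt(3)*sin(sqrt(3)*a)/3


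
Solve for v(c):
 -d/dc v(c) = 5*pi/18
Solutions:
 v(c) = C1 - 5*pi*c/18


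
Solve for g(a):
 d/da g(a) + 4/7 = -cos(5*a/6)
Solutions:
 g(a) = C1 - 4*a/7 - 6*sin(5*a/6)/5


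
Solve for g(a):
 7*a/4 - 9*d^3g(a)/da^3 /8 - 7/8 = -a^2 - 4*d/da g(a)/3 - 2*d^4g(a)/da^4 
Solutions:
 g(a) = C1 + C2*exp(a*(27*3^(1/3)/(64*sqrt(3934) + 4015)^(1/3) + 18 + 3^(2/3)*(64*sqrt(3934) + 4015)^(1/3))/96)*sin(3^(1/6)*a*(-(64*sqrt(3934) + 4015)^(1/3) + 9*3^(2/3)/(64*sqrt(3934) + 4015)^(1/3))/32) + C3*exp(a*(27*3^(1/3)/(64*sqrt(3934) + 4015)^(1/3) + 18 + 3^(2/3)*(64*sqrt(3934) + 4015)^(1/3))/96)*cos(3^(1/6)*a*(-(64*sqrt(3934) + 4015)^(1/3) + 9*3^(2/3)/(64*sqrt(3934) + 4015)^(1/3))/32) + C4*exp(a*(-3^(2/3)*(64*sqrt(3934) + 4015)^(1/3) - 27*3^(1/3)/(64*sqrt(3934) + 4015)^(1/3) + 9)/48) - a^3/4 - 21*a^2/32 - 39*a/64


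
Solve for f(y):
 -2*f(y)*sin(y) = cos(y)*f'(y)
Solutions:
 f(y) = C1*cos(y)^2


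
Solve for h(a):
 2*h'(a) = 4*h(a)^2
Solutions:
 h(a) = -1/(C1 + 2*a)


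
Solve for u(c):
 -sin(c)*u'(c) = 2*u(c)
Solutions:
 u(c) = C1*(cos(c) + 1)/(cos(c) - 1)


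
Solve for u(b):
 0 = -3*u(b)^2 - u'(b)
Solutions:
 u(b) = 1/(C1 + 3*b)


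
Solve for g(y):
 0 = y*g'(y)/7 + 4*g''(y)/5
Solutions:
 g(y) = C1 + C2*erf(sqrt(70)*y/28)


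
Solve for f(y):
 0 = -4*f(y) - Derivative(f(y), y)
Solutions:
 f(y) = C1*exp(-4*y)


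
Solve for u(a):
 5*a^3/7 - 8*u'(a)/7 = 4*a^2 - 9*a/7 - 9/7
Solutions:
 u(a) = C1 + 5*a^4/32 - 7*a^3/6 + 9*a^2/16 + 9*a/8


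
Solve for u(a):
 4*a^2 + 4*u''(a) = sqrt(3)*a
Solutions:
 u(a) = C1 + C2*a - a^4/12 + sqrt(3)*a^3/24


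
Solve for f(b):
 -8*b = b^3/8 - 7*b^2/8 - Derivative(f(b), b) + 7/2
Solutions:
 f(b) = C1 + b^4/32 - 7*b^3/24 + 4*b^2 + 7*b/2


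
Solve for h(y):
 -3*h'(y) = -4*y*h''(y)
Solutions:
 h(y) = C1 + C2*y^(7/4)


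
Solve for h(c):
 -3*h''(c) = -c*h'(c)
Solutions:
 h(c) = C1 + C2*erfi(sqrt(6)*c/6)


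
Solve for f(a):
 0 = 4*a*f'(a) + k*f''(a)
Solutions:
 f(a) = C1 + C2*sqrt(k)*erf(sqrt(2)*a*sqrt(1/k))


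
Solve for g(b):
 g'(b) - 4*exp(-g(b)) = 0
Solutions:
 g(b) = log(C1 + 4*b)


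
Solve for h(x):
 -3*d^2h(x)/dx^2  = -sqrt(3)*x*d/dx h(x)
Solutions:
 h(x) = C1 + C2*erfi(sqrt(2)*3^(3/4)*x/6)


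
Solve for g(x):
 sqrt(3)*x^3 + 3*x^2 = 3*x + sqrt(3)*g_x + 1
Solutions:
 g(x) = C1 + x^4/4 + sqrt(3)*x^3/3 - sqrt(3)*x^2/2 - sqrt(3)*x/3


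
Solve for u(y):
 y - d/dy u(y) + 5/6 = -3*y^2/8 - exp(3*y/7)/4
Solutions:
 u(y) = C1 + y^3/8 + y^2/2 + 5*y/6 + 7*exp(3*y/7)/12


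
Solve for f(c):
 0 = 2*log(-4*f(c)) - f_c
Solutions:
 -Integral(1/(log(-_y) + 2*log(2)), (_y, f(c)))/2 = C1 - c


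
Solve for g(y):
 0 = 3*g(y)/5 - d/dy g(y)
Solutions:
 g(y) = C1*exp(3*y/5)


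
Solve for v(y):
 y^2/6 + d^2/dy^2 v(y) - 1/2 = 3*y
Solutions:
 v(y) = C1 + C2*y - y^4/72 + y^3/2 + y^2/4


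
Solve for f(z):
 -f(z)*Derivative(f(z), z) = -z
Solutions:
 f(z) = -sqrt(C1 + z^2)
 f(z) = sqrt(C1 + z^2)


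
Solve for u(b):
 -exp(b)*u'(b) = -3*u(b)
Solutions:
 u(b) = C1*exp(-3*exp(-b))


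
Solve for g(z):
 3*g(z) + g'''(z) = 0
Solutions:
 g(z) = C3*exp(-3^(1/3)*z) + (C1*sin(3^(5/6)*z/2) + C2*cos(3^(5/6)*z/2))*exp(3^(1/3)*z/2)


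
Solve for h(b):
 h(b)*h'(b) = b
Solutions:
 h(b) = -sqrt(C1 + b^2)
 h(b) = sqrt(C1 + b^2)


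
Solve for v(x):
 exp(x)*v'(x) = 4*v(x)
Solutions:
 v(x) = C1*exp(-4*exp(-x))


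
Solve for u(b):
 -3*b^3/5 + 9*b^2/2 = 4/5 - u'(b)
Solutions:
 u(b) = C1 + 3*b^4/20 - 3*b^3/2 + 4*b/5


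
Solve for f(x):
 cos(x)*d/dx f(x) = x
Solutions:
 f(x) = C1 + Integral(x/cos(x), x)


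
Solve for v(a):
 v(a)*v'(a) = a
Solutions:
 v(a) = -sqrt(C1 + a^2)
 v(a) = sqrt(C1 + a^2)


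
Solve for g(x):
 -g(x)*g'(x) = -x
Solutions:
 g(x) = -sqrt(C1 + x^2)
 g(x) = sqrt(C1 + x^2)


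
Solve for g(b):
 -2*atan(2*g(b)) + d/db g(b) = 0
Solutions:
 Integral(1/atan(2*_y), (_y, g(b))) = C1 + 2*b


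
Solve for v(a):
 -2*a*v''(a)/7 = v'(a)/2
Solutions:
 v(a) = C1 + C2/a^(3/4)


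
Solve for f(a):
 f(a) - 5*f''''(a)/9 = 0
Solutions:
 f(a) = C1*exp(-sqrt(3)*5^(3/4)*a/5) + C2*exp(sqrt(3)*5^(3/4)*a/5) + C3*sin(sqrt(3)*5^(3/4)*a/5) + C4*cos(sqrt(3)*5^(3/4)*a/5)


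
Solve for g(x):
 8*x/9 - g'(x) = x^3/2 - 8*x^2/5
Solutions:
 g(x) = C1 - x^4/8 + 8*x^3/15 + 4*x^2/9


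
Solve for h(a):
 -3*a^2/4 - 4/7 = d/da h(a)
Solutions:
 h(a) = C1 - a^3/4 - 4*a/7


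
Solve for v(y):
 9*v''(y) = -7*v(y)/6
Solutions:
 v(y) = C1*sin(sqrt(42)*y/18) + C2*cos(sqrt(42)*y/18)


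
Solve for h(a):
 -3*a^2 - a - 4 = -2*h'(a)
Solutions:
 h(a) = C1 + a^3/2 + a^2/4 + 2*a


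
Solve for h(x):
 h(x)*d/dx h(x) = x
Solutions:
 h(x) = -sqrt(C1 + x^2)
 h(x) = sqrt(C1 + x^2)


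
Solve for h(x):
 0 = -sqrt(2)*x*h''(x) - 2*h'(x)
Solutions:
 h(x) = C1 + C2*x^(1 - sqrt(2))


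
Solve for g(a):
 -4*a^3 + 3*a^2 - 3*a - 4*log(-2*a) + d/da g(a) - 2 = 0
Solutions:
 g(a) = C1 + a^4 - a^3 + 3*a^2/2 + 4*a*log(-a) + 2*a*(-1 + 2*log(2))


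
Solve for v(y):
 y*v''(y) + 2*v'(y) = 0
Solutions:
 v(y) = C1 + C2/y


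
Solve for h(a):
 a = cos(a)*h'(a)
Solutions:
 h(a) = C1 + Integral(a/cos(a), a)


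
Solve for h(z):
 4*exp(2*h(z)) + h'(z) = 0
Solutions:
 h(z) = log(-sqrt(-1/(C1 - 4*z))) - log(2)/2
 h(z) = log(-1/(C1 - 4*z))/2 - log(2)/2


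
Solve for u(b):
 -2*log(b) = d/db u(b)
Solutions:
 u(b) = C1 - 2*b*log(b) + 2*b


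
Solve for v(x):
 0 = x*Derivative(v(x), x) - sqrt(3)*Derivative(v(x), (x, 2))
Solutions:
 v(x) = C1 + C2*erfi(sqrt(2)*3^(3/4)*x/6)


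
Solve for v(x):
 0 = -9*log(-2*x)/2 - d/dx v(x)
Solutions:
 v(x) = C1 - 9*x*log(-x)/2 + 9*x*(1 - log(2))/2


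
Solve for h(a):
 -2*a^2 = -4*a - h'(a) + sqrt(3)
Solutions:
 h(a) = C1 + 2*a^3/3 - 2*a^2 + sqrt(3)*a


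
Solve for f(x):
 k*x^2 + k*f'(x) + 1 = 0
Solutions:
 f(x) = C1 - x^3/3 - x/k


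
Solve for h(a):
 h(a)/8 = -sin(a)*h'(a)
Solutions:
 h(a) = C1*(cos(a) + 1)^(1/16)/(cos(a) - 1)^(1/16)


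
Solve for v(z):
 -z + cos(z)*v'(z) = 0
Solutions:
 v(z) = C1 + Integral(z/cos(z), z)


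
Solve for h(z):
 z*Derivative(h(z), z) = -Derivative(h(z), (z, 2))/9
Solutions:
 h(z) = C1 + C2*erf(3*sqrt(2)*z/2)


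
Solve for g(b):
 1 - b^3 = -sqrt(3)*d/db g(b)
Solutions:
 g(b) = C1 + sqrt(3)*b^4/12 - sqrt(3)*b/3


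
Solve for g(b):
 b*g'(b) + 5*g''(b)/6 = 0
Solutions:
 g(b) = C1 + C2*erf(sqrt(15)*b/5)


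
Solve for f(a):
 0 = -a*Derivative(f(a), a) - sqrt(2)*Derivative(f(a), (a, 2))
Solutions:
 f(a) = C1 + C2*erf(2^(1/4)*a/2)


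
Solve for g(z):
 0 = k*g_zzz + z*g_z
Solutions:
 g(z) = C1 + Integral(C2*airyai(z*(-1/k)^(1/3)) + C3*airybi(z*(-1/k)^(1/3)), z)


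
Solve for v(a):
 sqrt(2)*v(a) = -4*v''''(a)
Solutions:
 v(a) = (C1*sin(2^(1/8)*a/2) + C2*cos(2^(1/8)*a/2))*exp(-2^(1/8)*a/2) + (C3*sin(2^(1/8)*a/2) + C4*cos(2^(1/8)*a/2))*exp(2^(1/8)*a/2)


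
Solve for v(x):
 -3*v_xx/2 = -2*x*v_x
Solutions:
 v(x) = C1 + C2*erfi(sqrt(6)*x/3)


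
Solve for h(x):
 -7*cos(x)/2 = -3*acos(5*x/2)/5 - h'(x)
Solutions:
 h(x) = C1 - 3*x*acos(5*x/2)/5 + 3*sqrt(4 - 25*x^2)/25 + 7*sin(x)/2


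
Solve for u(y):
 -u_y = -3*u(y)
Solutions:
 u(y) = C1*exp(3*y)


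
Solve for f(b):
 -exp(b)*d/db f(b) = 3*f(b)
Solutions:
 f(b) = C1*exp(3*exp(-b))


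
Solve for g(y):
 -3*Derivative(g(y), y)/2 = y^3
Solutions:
 g(y) = C1 - y^4/6


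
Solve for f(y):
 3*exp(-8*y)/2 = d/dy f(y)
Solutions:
 f(y) = C1 - 3*exp(-8*y)/16


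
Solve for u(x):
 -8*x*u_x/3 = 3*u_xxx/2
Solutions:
 u(x) = C1 + Integral(C2*airyai(-2*6^(1/3)*x/3) + C3*airybi(-2*6^(1/3)*x/3), x)


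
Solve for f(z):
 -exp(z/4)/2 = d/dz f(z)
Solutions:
 f(z) = C1 - 2*exp(z/4)


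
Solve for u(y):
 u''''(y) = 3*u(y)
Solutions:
 u(y) = C1*exp(-3^(1/4)*y) + C2*exp(3^(1/4)*y) + C3*sin(3^(1/4)*y) + C4*cos(3^(1/4)*y)


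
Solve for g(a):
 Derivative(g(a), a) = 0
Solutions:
 g(a) = C1


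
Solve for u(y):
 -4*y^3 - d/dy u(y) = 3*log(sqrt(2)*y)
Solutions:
 u(y) = C1 - y^4 - 3*y*log(y) - 3*y*log(2)/2 + 3*y


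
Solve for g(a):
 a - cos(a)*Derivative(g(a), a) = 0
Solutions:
 g(a) = C1 + Integral(a/cos(a), a)


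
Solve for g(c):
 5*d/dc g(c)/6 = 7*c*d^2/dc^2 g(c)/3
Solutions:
 g(c) = C1 + C2*c^(19/14)


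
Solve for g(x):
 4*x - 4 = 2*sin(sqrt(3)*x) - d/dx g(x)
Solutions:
 g(x) = C1 - 2*x^2 + 4*x - 2*sqrt(3)*cos(sqrt(3)*x)/3


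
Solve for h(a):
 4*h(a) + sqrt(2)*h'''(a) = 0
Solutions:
 h(a) = C3*exp(-sqrt(2)*a) + (C1*sin(sqrt(6)*a/2) + C2*cos(sqrt(6)*a/2))*exp(sqrt(2)*a/2)


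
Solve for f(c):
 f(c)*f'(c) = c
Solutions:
 f(c) = -sqrt(C1 + c^2)
 f(c) = sqrt(C1 + c^2)


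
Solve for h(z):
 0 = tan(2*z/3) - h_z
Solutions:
 h(z) = C1 - 3*log(cos(2*z/3))/2


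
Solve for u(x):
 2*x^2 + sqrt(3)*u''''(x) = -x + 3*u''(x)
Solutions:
 u(x) = C1 + C2*x + C3*exp(-3^(1/4)*x) + C4*exp(3^(1/4)*x) + x^4/18 + x^3/18 + 2*sqrt(3)*x^2/9


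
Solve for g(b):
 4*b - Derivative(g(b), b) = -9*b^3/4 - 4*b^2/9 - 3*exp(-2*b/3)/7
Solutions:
 g(b) = C1 + 9*b^4/16 + 4*b^3/27 + 2*b^2 - 9*exp(-2*b/3)/14


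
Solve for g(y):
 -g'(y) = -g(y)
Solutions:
 g(y) = C1*exp(y)


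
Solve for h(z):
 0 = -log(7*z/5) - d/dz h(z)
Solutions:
 h(z) = C1 - z*log(z) + z*log(5/7) + z


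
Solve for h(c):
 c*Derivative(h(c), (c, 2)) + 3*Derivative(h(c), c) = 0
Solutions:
 h(c) = C1 + C2/c^2


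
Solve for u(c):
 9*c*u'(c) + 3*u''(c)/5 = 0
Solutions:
 u(c) = C1 + C2*erf(sqrt(30)*c/2)


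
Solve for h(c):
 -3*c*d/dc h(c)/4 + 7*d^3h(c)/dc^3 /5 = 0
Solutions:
 h(c) = C1 + Integral(C2*airyai(1470^(1/3)*c/14) + C3*airybi(1470^(1/3)*c/14), c)


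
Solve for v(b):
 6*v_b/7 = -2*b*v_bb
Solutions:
 v(b) = C1 + C2*b^(4/7)


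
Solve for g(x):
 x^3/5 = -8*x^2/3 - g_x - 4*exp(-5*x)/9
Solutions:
 g(x) = C1 - x^4/20 - 8*x^3/9 + 4*exp(-5*x)/45


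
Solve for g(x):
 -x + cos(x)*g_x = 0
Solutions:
 g(x) = C1 + Integral(x/cos(x), x)


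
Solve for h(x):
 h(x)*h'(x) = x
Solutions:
 h(x) = -sqrt(C1 + x^2)
 h(x) = sqrt(C1 + x^2)


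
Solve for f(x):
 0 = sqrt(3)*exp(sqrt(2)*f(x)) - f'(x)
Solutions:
 f(x) = sqrt(2)*(2*log(-1/(C1 + sqrt(3)*x)) - log(2))/4


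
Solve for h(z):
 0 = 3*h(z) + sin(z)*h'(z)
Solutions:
 h(z) = C1*(cos(z) + 1)^(3/2)/(cos(z) - 1)^(3/2)


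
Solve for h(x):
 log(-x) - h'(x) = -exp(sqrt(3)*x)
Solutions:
 h(x) = C1 + x*log(-x) - x + sqrt(3)*exp(sqrt(3)*x)/3


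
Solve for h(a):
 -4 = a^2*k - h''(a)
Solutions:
 h(a) = C1 + C2*a + a^4*k/12 + 2*a^2


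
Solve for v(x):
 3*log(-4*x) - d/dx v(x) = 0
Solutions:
 v(x) = C1 + 3*x*log(-x) + 3*x*(-1 + 2*log(2))


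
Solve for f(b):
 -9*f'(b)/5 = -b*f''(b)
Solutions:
 f(b) = C1 + C2*b^(14/5)


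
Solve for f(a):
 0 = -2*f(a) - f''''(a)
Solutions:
 f(a) = (C1*sin(2^(3/4)*a/2) + C2*cos(2^(3/4)*a/2))*exp(-2^(3/4)*a/2) + (C3*sin(2^(3/4)*a/2) + C4*cos(2^(3/4)*a/2))*exp(2^(3/4)*a/2)


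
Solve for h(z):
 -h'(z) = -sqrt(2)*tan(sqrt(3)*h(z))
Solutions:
 h(z) = sqrt(3)*(pi - asin(C1*exp(sqrt(6)*z)))/3
 h(z) = sqrt(3)*asin(C1*exp(sqrt(6)*z))/3


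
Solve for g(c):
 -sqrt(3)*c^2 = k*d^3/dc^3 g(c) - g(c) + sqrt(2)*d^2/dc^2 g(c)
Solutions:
 g(c) = C1*exp(-c*((sqrt(((-27 + 4*sqrt(2)/k^2)^2 - 32/k^4)/k^2)/2 - 27/(2*k) + 2*sqrt(2)/k^3)^(1/3) + sqrt(2)/k + 2/(k^2*(sqrt(((-27 + 4*sqrt(2)/k^2)^2 - 32/k^4)/k^2)/2 - 27/(2*k) + 2*sqrt(2)/k^3)^(1/3)))/3) + C2*exp(c*((sqrt(((-27 + 4*sqrt(2)/k^2)^2 - 32/k^4)/k^2)/2 - 27/(2*k) + 2*sqrt(2)/k^3)^(1/3) - sqrt(3)*I*(sqrt(((-27 + 4*sqrt(2)/k^2)^2 - 32/k^4)/k^2)/2 - 27/(2*k) + 2*sqrt(2)/k^3)^(1/3) - 2*sqrt(2)/k - 8/(k^2*(-1 + sqrt(3)*I)*(sqrt(((-27 + 4*sqrt(2)/k^2)^2 - 32/k^4)/k^2)/2 - 27/(2*k) + 2*sqrt(2)/k^3)^(1/3)))/6) + C3*exp(c*((sqrt(((-27 + 4*sqrt(2)/k^2)^2 - 32/k^4)/k^2)/2 - 27/(2*k) + 2*sqrt(2)/k^3)^(1/3) + sqrt(3)*I*(sqrt(((-27 + 4*sqrt(2)/k^2)^2 - 32/k^4)/k^2)/2 - 27/(2*k) + 2*sqrt(2)/k^3)^(1/3) - 2*sqrt(2)/k + 8/(k^2*(1 + sqrt(3)*I)*(sqrt(((-27 + 4*sqrt(2)/k^2)^2 - 32/k^4)/k^2)/2 - 27/(2*k) + 2*sqrt(2)/k^3)^(1/3)))/6) + sqrt(3)*c^2 + 2*sqrt(6)


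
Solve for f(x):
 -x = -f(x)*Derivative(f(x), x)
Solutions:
 f(x) = -sqrt(C1 + x^2)
 f(x) = sqrt(C1 + x^2)


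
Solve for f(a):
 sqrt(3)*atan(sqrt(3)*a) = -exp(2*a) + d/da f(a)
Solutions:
 f(a) = C1 + sqrt(3)*(a*atan(sqrt(3)*a) - sqrt(3)*log(3*a^2 + 1)/6) + exp(2*a)/2


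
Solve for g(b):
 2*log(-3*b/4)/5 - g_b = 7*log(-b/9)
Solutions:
 g(b) = C1 - 33*b*log(-b)/5 + b*(-4*log(2) + 33 + 72*log(3))/5


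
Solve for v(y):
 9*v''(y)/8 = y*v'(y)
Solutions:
 v(y) = C1 + C2*erfi(2*y/3)


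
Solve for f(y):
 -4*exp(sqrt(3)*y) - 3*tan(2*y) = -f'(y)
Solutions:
 f(y) = C1 + 4*sqrt(3)*exp(sqrt(3)*y)/3 - 3*log(cos(2*y))/2


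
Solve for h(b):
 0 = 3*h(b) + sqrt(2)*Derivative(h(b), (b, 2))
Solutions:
 h(b) = C1*sin(2^(3/4)*sqrt(3)*b/2) + C2*cos(2^(3/4)*sqrt(3)*b/2)


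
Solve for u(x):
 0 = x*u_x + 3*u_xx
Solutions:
 u(x) = C1 + C2*erf(sqrt(6)*x/6)


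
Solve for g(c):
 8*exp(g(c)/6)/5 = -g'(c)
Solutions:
 g(c) = 6*log(1/(C1 + 8*c)) + 6*log(30)


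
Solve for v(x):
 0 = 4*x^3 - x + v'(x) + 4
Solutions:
 v(x) = C1 - x^4 + x^2/2 - 4*x


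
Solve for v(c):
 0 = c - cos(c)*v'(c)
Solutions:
 v(c) = C1 + Integral(c/cos(c), c)


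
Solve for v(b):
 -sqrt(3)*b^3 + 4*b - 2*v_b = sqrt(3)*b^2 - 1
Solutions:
 v(b) = C1 - sqrt(3)*b^4/8 - sqrt(3)*b^3/6 + b^2 + b/2


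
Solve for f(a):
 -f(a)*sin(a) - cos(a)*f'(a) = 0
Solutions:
 f(a) = C1*cos(a)


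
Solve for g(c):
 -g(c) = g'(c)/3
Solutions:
 g(c) = C1*exp(-3*c)


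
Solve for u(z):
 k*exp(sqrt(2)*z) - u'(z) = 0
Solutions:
 u(z) = C1 + sqrt(2)*k*exp(sqrt(2)*z)/2


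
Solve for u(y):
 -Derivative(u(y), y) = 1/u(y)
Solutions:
 u(y) = -sqrt(C1 - 2*y)
 u(y) = sqrt(C1 - 2*y)


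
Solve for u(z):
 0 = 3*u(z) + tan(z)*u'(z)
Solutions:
 u(z) = C1/sin(z)^3


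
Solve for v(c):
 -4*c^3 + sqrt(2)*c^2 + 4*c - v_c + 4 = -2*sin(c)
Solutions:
 v(c) = C1 - c^4 + sqrt(2)*c^3/3 + 2*c^2 + 4*c - 2*cos(c)


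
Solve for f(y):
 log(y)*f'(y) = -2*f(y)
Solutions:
 f(y) = C1*exp(-2*li(y))


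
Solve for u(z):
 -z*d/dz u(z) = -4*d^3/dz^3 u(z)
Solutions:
 u(z) = C1 + Integral(C2*airyai(2^(1/3)*z/2) + C3*airybi(2^(1/3)*z/2), z)


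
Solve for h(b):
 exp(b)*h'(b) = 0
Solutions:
 h(b) = C1


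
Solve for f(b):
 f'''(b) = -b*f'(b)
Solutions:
 f(b) = C1 + Integral(C2*airyai(-b) + C3*airybi(-b), b)


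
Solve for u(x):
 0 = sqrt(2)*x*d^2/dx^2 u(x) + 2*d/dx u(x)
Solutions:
 u(x) = C1 + C2*x^(1 - sqrt(2))


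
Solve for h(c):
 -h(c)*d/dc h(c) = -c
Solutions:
 h(c) = -sqrt(C1 + c^2)
 h(c) = sqrt(C1 + c^2)


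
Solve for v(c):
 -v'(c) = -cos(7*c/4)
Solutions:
 v(c) = C1 + 4*sin(7*c/4)/7


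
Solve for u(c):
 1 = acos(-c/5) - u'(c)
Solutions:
 u(c) = C1 + c*acos(-c/5) - c + sqrt(25 - c^2)


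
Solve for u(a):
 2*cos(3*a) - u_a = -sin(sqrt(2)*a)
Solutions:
 u(a) = C1 + 2*sin(3*a)/3 - sqrt(2)*cos(sqrt(2)*a)/2


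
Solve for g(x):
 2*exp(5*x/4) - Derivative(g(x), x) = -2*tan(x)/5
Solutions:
 g(x) = C1 + 8*exp(5*x/4)/5 - 2*log(cos(x))/5


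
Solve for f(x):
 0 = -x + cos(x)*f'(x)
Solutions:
 f(x) = C1 + Integral(x/cos(x), x)


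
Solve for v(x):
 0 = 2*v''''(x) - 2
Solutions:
 v(x) = C1 + C2*x + C3*x^2 + C4*x^3 + x^4/24


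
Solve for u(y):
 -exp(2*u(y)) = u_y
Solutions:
 u(y) = log(-sqrt(-1/(C1 - y))) - log(2)/2
 u(y) = log(-1/(C1 - y))/2 - log(2)/2


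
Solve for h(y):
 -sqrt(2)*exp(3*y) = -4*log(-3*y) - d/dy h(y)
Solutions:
 h(y) = C1 - 4*y*log(-y) + 4*y*(1 - log(3)) + sqrt(2)*exp(3*y)/3


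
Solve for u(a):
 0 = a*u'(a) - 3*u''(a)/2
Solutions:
 u(a) = C1 + C2*erfi(sqrt(3)*a/3)


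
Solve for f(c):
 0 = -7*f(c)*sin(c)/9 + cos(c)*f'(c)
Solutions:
 f(c) = C1/cos(c)^(7/9)


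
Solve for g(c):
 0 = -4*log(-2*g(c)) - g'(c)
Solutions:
 Integral(1/(log(-_y) + log(2)), (_y, g(c)))/4 = C1 - c


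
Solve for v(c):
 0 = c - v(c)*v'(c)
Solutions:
 v(c) = -sqrt(C1 + c^2)
 v(c) = sqrt(C1 + c^2)


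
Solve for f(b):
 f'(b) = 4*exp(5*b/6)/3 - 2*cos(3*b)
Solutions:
 f(b) = C1 + 8*exp(5*b/6)/5 - 2*sin(3*b)/3


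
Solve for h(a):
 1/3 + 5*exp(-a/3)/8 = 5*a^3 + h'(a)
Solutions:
 h(a) = C1 - 5*a^4/4 + a/3 - 15*exp(-a/3)/8


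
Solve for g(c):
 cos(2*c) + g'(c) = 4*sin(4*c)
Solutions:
 g(c) = C1 - sin(2*c)/2 - cos(4*c)


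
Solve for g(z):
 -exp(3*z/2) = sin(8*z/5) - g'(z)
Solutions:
 g(z) = C1 + 2*exp(3*z/2)/3 - 5*cos(8*z/5)/8


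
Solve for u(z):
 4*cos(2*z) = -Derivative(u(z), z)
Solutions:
 u(z) = C1 - 2*sin(2*z)


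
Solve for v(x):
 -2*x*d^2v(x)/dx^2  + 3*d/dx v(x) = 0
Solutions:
 v(x) = C1 + C2*x^(5/2)


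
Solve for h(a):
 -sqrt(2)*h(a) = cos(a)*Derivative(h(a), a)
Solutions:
 h(a) = C1*(sin(a) - 1)^(sqrt(2)/2)/(sin(a) + 1)^(sqrt(2)/2)


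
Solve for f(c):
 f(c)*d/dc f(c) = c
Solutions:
 f(c) = -sqrt(C1 + c^2)
 f(c) = sqrt(C1 + c^2)


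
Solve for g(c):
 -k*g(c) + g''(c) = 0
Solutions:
 g(c) = C1*exp(-c*sqrt(k)) + C2*exp(c*sqrt(k))


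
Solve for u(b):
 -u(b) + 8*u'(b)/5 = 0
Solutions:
 u(b) = C1*exp(5*b/8)


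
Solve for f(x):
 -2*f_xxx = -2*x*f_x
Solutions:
 f(x) = C1 + Integral(C2*airyai(x) + C3*airybi(x), x)


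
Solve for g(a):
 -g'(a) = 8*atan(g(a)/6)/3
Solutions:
 Integral(1/atan(_y/6), (_y, g(a))) = C1 - 8*a/3


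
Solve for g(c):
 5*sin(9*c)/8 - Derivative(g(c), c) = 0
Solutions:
 g(c) = C1 - 5*cos(9*c)/72


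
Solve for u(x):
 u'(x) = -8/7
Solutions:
 u(x) = C1 - 8*x/7


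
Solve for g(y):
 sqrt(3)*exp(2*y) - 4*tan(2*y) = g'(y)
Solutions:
 g(y) = C1 + sqrt(3)*exp(2*y)/2 + 2*log(cos(2*y))


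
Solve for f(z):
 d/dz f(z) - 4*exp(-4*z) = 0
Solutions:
 f(z) = C1 - exp(-4*z)


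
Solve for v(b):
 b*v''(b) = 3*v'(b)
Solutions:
 v(b) = C1 + C2*b^4


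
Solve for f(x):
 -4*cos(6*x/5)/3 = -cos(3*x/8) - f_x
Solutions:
 f(x) = C1 - 8*sin(3*x/8)/3 + 10*sin(6*x/5)/9


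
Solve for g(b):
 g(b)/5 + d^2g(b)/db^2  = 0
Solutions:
 g(b) = C1*sin(sqrt(5)*b/5) + C2*cos(sqrt(5)*b/5)


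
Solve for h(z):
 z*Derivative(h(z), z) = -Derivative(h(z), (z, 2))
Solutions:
 h(z) = C1 + C2*erf(sqrt(2)*z/2)


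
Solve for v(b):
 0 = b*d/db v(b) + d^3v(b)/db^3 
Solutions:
 v(b) = C1 + Integral(C2*airyai(-b) + C3*airybi(-b), b)


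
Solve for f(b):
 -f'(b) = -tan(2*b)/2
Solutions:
 f(b) = C1 - log(cos(2*b))/4


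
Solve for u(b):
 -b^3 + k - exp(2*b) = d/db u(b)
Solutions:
 u(b) = C1 - b^4/4 + b*k - exp(2*b)/2


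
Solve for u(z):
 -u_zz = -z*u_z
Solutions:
 u(z) = C1 + C2*erfi(sqrt(2)*z/2)


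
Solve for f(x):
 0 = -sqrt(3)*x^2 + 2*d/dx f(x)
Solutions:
 f(x) = C1 + sqrt(3)*x^3/6


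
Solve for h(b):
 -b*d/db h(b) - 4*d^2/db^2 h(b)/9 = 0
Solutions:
 h(b) = C1 + C2*erf(3*sqrt(2)*b/4)


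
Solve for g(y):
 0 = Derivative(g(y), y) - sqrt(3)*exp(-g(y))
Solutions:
 g(y) = log(C1 + sqrt(3)*y)


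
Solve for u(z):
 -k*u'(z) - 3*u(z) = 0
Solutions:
 u(z) = C1*exp(-3*z/k)


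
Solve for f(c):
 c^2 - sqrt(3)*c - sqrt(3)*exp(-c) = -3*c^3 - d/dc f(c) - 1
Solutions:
 f(c) = C1 - 3*c^4/4 - c^3/3 + sqrt(3)*c^2/2 - c - sqrt(3)*exp(-c)


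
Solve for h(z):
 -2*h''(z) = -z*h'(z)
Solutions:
 h(z) = C1 + C2*erfi(z/2)


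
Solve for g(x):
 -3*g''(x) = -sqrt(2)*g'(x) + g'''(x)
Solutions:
 g(x) = C1 + C2*exp(x*(-3 + sqrt(4*sqrt(2) + 9))/2) + C3*exp(-x*(3 + sqrt(4*sqrt(2) + 9))/2)


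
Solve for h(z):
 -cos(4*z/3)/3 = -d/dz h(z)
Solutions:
 h(z) = C1 + sin(4*z/3)/4


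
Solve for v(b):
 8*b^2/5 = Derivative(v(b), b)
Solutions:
 v(b) = C1 + 8*b^3/15


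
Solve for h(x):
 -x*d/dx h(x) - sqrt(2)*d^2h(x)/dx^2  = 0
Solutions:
 h(x) = C1 + C2*erf(2^(1/4)*x/2)


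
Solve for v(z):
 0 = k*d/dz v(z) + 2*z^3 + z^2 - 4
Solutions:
 v(z) = C1 - z^4/(2*k) - z^3/(3*k) + 4*z/k


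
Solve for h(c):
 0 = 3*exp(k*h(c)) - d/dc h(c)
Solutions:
 h(c) = Piecewise((log(-1/(C1*k + 3*c*k))/k, Ne(k, 0)), (nan, True))
 h(c) = Piecewise((C1 + 3*c, Eq(k, 0)), (nan, True))


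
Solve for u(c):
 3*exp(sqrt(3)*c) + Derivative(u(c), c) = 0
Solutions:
 u(c) = C1 - sqrt(3)*exp(sqrt(3)*c)


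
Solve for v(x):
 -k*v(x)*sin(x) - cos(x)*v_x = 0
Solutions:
 v(x) = C1*exp(k*log(cos(x)))


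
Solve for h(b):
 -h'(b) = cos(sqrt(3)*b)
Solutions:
 h(b) = C1 - sqrt(3)*sin(sqrt(3)*b)/3


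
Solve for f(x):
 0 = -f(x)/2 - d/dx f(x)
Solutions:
 f(x) = C1*exp(-x/2)


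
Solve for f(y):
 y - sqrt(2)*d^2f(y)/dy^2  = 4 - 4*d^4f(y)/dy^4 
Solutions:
 f(y) = C1 + C2*y + C3*exp(-2^(1/4)*y/2) + C4*exp(2^(1/4)*y/2) + sqrt(2)*y^3/12 - sqrt(2)*y^2


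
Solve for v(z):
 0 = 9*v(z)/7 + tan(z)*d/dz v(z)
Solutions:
 v(z) = C1/sin(z)^(9/7)


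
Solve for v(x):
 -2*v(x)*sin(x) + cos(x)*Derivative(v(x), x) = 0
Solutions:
 v(x) = C1/cos(x)^2


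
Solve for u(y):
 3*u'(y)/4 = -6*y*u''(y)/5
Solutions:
 u(y) = C1 + C2*y^(3/8)


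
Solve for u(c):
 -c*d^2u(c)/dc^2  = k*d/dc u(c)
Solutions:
 u(c) = C1 + c^(1 - re(k))*(C2*sin(log(c)*Abs(im(k))) + C3*cos(log(c)*im(k)))


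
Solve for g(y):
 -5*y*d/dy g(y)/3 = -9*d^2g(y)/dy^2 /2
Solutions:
 g(y) = C1 + C2*erfi(sqrt(15)*y/9)


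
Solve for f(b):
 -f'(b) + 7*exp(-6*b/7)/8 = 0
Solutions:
 f(b) = C1 - 49*exp(-6*b/7)/48


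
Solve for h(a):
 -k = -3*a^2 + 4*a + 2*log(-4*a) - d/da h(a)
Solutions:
 h(a) = C1 - a^3 + 2*a^2 + a*(k - 2 + 4*log(2)) + 2*a*log(-a)


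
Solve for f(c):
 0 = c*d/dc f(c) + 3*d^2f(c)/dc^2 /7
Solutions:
 f(c) = C1 + C2*erf(sqrt(42)*c/6)


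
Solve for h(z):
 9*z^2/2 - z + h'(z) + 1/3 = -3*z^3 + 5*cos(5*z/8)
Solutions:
 h(z) = C1 - 3*z^4/4 - 3*z^3/2 + z^2/2 - z/3 + 8*sin(5*z/8)


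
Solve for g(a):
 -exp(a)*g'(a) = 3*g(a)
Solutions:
 g(a) = C1*exp(3*exp(-a))


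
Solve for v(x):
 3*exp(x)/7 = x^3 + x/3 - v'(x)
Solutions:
 v(x) = C1 + x^4/4 + x^2/6 - 3*exp(x)/7


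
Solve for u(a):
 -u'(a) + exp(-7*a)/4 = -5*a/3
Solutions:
 u(a) = C1 + 5*a^2/6 - exp(-7*a)/28


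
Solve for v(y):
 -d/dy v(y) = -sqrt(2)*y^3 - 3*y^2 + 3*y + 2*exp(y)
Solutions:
 v(y) = C1 + sqrt(2)*y^4/4 + y^3 - 3*y^2/2 - 2*exp(y)


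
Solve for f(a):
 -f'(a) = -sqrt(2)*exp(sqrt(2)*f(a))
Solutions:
 f(a) = sqrt(2)*(2*log(-1/(C1 + sqrt(2)*a)) - log(2))/4


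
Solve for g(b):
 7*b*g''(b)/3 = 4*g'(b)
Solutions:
 g(b) = C1 + C2*b^(19/7)


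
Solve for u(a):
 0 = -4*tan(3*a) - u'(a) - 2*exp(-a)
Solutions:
 u(a) = C1 - 2*log(tan(3*a)^2 + 1)/3 + 2*exp(-a)


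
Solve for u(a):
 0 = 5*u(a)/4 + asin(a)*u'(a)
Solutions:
 u(a) = C1*exp(-5*Integral(1/asin(a), a)/4)


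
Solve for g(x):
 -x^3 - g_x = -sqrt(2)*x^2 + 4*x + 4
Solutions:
 g(x) = C1 - x^4/4 + sqrt(2)*x^3/3 - 2*x^2 - 4*x


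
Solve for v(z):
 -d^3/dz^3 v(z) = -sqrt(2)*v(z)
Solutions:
 v(z) = C3*exp(2^(1/6)*z) + (C1*sin(2^(1/6)*sqrt(3)*z/2) + C2*cos(2^(1/6)*sqrt(3)*z/2))*exp(-2^(1/6)*z/2)


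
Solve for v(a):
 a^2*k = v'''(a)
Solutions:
 v(a) = C1 + C2*a + C3*a^2 + a^5*k/60


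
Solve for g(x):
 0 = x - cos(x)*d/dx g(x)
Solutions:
 g(x) = C1 + Integral(x/cos(x), x)


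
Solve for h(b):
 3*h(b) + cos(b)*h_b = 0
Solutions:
 h(b) = C1*(sin(b) - 1)^(3/2)/(sin(b) + 1)^(3/2)


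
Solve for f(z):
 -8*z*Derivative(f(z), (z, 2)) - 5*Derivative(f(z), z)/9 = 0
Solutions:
 f(z) = C1 + C2*z^(67/72)


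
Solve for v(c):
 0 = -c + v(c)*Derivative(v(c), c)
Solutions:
 v(c) = -sqrt(C1 + c^2)
 v(c) = sqrt(C1 + c^2)


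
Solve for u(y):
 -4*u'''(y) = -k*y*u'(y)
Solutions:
 u(y) = C1 + Integral(C2*airyai(2^(1/3)*k^(1/3)*y/2) + C3*airybi(2^(1/3)*k^(1/3)*y/2), y)


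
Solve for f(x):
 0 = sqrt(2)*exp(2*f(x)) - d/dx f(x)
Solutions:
 f(x) = log(-sqrt(-1/(C1 + sqrt(2)*x))) - log(2)/2
 f(x) = log(-1/(C1 + sqrt(2)*x))/2 - log(2)/2


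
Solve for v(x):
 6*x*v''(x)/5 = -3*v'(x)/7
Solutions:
 v(x) = C1 + C2*x^(9/14)


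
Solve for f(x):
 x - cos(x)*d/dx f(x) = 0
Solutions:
 f(x) = C1 + Integral(x/cos(x), x)


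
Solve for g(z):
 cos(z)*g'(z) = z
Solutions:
 g(z) = C1 + Integral(z/cos(z), z)


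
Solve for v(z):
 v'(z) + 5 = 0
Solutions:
 v(z) = C1 - 5*z


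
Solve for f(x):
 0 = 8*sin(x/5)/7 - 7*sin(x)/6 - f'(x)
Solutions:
 f(x) = C1 - 40*cos(x/5)/7 + 7*cos(x)/6


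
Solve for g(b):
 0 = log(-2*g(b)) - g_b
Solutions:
 -Integral(1/(log(-_y) + log(2)), (_y, g(b))) = C1 - b


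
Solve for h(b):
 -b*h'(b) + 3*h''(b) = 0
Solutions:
 h(b) = C1 + C2*erfi(sqrt(6)*b/6)


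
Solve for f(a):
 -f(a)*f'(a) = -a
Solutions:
 f(a) = -sqrt(C1 + a^2)
 f(a) = sqrt(C1 + a^2)


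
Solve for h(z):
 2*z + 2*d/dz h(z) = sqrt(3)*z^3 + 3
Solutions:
 h(z) = C1 + sqrt(3)*z^4/8 - z^2/2 + 3*z/2


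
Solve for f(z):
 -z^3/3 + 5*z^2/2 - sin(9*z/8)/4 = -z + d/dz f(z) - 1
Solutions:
 f(z) = C1 - z^4/12 + 5*z^3/6 + z^2/2 + z + 2*cos(9*z/8)/9


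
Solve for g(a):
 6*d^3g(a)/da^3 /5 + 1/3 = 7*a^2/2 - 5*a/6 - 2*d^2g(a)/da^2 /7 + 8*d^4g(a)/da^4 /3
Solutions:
 g(a) = C1 + C2*a + C3*exp(a*(63 - sqrt(12369))/280) + C4*exp(a*(63 + sqrt(12369))/280) + 49*a^4/48 - 6349*a^3/360 + 67193*a^2/200


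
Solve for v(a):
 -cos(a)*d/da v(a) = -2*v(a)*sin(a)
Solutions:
 v(a) = C1/cos(a)^2


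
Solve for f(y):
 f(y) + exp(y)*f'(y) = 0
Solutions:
 f(y) = C1*exp(exp(-y))


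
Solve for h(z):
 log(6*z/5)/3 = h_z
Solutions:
 h(z) = C1 + z*log(z)/3 - z*log(5)/3 - z/3 + z*log(6)/3


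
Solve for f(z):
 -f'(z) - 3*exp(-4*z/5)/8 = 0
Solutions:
 f(z) = C1 + 15*exp(-4*z/5)/32


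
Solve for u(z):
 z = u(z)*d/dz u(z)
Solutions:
 u(z) = -sqrt(C1 + z^2)
 u(z) = sqrt(C1 + z^2)


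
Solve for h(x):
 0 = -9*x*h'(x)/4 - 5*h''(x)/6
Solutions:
 h(x) = C1 + C2*erf(3*sqrt(15)*x/10)


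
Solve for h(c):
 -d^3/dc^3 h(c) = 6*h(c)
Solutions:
 h(c) = C3*exp(-6^(1/3)*c) + (C1*sin(2^(1/3)*3^(5/6)*c/2) + C2*cos(2^(1/3)*3^(5/6)*c/2))*exp(6^(1/3)*c/2)


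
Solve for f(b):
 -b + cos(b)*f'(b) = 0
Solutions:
 f(b) = C1 + Integral(b/cos(b), b)


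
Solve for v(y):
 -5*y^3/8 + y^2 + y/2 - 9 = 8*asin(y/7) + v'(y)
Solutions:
 v(y) = C1 - 5*y^4/32 + y^3/3 + y^2/4 - 8*y*asin(y/7) - 9*y - 8*sqrt(49 - y^2)


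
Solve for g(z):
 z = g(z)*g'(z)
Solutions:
 g(z) = -sqrt(C1 + z^2)
 g(z) = sqrt(C1 + z^2)


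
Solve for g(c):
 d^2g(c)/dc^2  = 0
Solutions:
 g(c) = C1 + C2*c


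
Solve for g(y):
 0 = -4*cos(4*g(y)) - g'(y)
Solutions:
 g(y) = -asin((C1 + exp(32*y))/(C1 - exp(32*y)))/4 + pi/4
 g(y) = asin((C1 + exp(32*y))/(C1 - exp(32*y)))/4


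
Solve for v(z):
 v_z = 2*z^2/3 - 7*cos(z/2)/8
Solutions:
 v(z) = C1 + 2*z^3/9 - 7*sin(z/2)/4


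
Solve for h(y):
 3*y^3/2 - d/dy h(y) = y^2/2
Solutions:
 h(y) = C1 + 3*y^4/8 - y^3/6


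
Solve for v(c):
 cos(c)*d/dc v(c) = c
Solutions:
 v(c) = C1 + Integral(c/cos(c), c)


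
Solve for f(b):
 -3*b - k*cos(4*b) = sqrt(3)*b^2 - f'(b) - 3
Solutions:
 f(b) = C1 + sqrt(3)*b^3/3 + 3*b^2/2 - 3*b + k*sin(4*b)/4
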